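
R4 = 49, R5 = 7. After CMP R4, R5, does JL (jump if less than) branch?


Trace:
  R4 = 49, R5 = 7
  CMP R4, R5  → compares 49 vs 7
  JL checks: is 49 less than 7?
  49 > 7, so condition is false
Branch taken: No

No


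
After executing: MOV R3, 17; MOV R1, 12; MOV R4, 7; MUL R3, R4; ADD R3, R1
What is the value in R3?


Register state trace:
  MOV R3, 17  → R3 = 17
  MOV R1, 12  → R1 = 12
  MOV R4, 7  → R4 = 7
  MUL R3, R4  → R3 = 17 * 7 = 119
  ADD R3, R1  → R3 = 119 + 12 = 131
Final: R3 = 131

131


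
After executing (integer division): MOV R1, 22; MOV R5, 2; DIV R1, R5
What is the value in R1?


Register state trace:
  MOV R1, 22  → R1 = 22
  MOV R5, 2  → R5 = 2
  DIV R1, R5  → R1 = 22 // 2 = 11
Final: R1 = 11

11


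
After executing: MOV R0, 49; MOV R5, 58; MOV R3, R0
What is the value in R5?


Register state trace:
  MOV R0, 49  → R0 = 49
  MOV R5, 58  → R5 = 58
  MOV R3, R0  → R3 = 49
Final: R5 = 58

58


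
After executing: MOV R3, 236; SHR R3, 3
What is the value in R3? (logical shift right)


Register state trace:
  MOV R3, 236  → R3 = 236
  SHR R3, 3  → R3 = 236 >> 3 = 236 // 2^3 = 29
Final: R3 = 29

29


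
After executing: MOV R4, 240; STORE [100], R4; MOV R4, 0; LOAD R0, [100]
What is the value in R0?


Register and memory trace:
  MOV R4, 240  → R4 = 240
  STORE [100], R4  → mem[100] = 240
  MOV R4, 0  → R4 = 0
  LOAD R0, [100]  → R0 = mem[100] = 240
Final: R0 = 240

240


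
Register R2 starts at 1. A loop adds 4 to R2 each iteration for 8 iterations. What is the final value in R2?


Starting value: R2 = 1
  Iter 1: R2 = 1 + 4 = 5
  Iter 2: R2 = 5 + 4 = 9
  Iter 3: R2 = 9 + 4 = 13
  Iter 4: R2 = 13 + 4 = 17
  Iter 5: R2 = 17 + 4 = 21
  Iter 6: R2 = 21 + 4 = 25
  Iter 7: R2 = 25 + 4 = 29
  Iter 8: R2 = 29 + 4 = 33
Final: R2 = 33

33


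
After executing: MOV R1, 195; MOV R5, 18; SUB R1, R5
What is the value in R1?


Register state trace:
  MOV R1, 195  → R1 = 195
  MOV R5, 18  → R5 = 18
  SUB R1, R5  → R1 = 195 - 18 = 177
Final: R1 = 177

177


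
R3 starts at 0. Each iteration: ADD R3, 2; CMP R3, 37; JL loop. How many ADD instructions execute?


Loop trace (R3 starts at 0, target 37, step 2):
  ADD #1: R3 = 0 + 2 = 2  → 2 < 37, loop
  ADD #2: R3 = 2 + 2 = 4  → 4 < 37, loop
  ADD #3: R3 = 4 + 2 = 6  → 6 < 37, loop
  ADD #4: R3 = 6 + 2 = 8  → 8 < 37, loop
  ADD #5: R3 = 8 + 2 = 10  → 10 < 37, loop
  ADD #6: R3 = 10 + 2 = 12  → 12 < 37, loop
  ADD #7: R3 = 12 + 2 = 14  → 14 < 37, loop
  ADD #8: R3 = 14 + 2 = 16  → 16 < 37, loop
  ADD #9: R3 = 16 + 2 = 18  → 18 < 37, loop
  ADD #10: R3 = 18 + 2 = 20  → 20 < 37, loop
  ADD #11: R3 = 20 + 2 = 22  → 22 < 37, loop
  ADD #12: R3 = 22 + 2 = 24  → 24 < 37, loop
  ADD #13: R3 = 24 + 2 = 26  → 26 < 37, loop
  ADD #14: R3 = 26 + 2 = 28  → 28 < 37, loop
  ADD #15: R3 = 28 + 2 = 30  → 30 < 37, loop
  ADD #16: R3 = 30 + 2 = 32  → 32 < 37, loop
  ADD #17: R3 = 32 + 2 = 34  → 34 < 37, loop
  ADD #18: R3 = 34 + 2 = 36  → 36 < 37, loop
  ADD #19: R3 = 36 + 2 = 38  → 38 >= 37, exit
Total ADD instructions: 19

19


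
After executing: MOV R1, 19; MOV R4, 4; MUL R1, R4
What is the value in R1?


Register state trace:
  MOV R1, 19  → R1 = 19
  MOV R4, 4  → R4 = 4
  MUL R1, R4  → R1 = 19 * 4 = 76
Final: R1 = 76

76


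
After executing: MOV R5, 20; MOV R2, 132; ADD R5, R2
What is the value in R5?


Register state trace:
  MOV R5, 20  → R5 = 20
  MOV R2, 132  → R2 = 132
  ADD R5, R2  → R5 = 20 + 132 = 152
Final: R5 = 152

152


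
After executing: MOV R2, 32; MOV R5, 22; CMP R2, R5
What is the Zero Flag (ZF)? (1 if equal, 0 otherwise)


Register state trace:
  MOV R2, 32  → R2 = 32
  MOV R5, 22  → R5 = 22
  CMP R2, R5  → computes 32 - 22 = 10
  Result is nonzero, so values are not equal
ZF = 0

0


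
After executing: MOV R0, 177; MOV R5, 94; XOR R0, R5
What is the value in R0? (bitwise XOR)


Register state trace:
  MOV R0, 177  → R0 = 177 (0b10110001)
  MOV R5, 94  → R5 = 94 (0b01011110)
  XOR R0, R5  → R0 = 177 XOR 94 = 239 (0b11101111)
Final: R0 = 239

239


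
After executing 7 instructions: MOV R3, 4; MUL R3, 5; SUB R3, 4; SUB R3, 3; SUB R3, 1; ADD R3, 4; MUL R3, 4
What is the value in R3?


Register state trace:
  MOV R3, 4  → R3 = 4
  MUL R3, 5  → R3 = 4 * 5 = 20
  SUB R3, 4  → R3 = 20 - 4 = 16
  SUB R3, 3  → R3 = 16 - 3 = 13
  SUB R3, 1  → R3 = 13 - 1 = 12
  ADD R3, 4  → R3 = 12 + 4 = 16
  MUL R3, 4  → R3 = 16 * 4 = 64
Final: R3 = 64

64


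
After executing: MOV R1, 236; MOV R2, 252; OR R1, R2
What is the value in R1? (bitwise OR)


Register state trace:
  MOV R1, 236  → R1 = 236 (0b11101100)
  MOV R2, 252  → R2 = 252 (0b11111100)
  OR R1, R2   → R1 = 236 OR 252 = 252 (0b11111100)
Final: R1 = 252

252


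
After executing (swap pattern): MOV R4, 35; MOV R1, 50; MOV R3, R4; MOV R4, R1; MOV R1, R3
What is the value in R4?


Register state trace (swap pattern):
  MOV R4, 35  → R4 = 35
  MOV R1, 50  → R1 = 50
  MOV R3, R4  → R3 = 35  (save R4)
  MOV R4, R1  → R4 = 50  (R4 gets R1's value)
  MOV R1, R3  → R1 = 35  (R1 gets saved value)
Final: R4 = 50

50


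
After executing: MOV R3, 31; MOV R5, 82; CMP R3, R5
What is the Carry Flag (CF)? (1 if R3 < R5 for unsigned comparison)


Register state trace:
  MOV R3, 31  → R3 = 31
  MOV R5, 82  → R5 = 82
  CMP R3, R5  → unsigned 31 - 82: borrow occurs
  31 < 82, so CF = 1
CF = 1

1


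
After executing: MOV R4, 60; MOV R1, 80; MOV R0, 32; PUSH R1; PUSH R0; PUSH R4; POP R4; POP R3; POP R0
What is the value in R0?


Stack trace (top is rightmost):
  MOV R4, 60  → R4 = 60
  MOV R1, 80  → R1 = 80
  MOV R0, 32  → R0 = 32
  PUSH R1  → stack: [80]
  PUSH R0  → stack: [80, 32]
  PUSH R4  → stack: [80, 32, 60]
  POP R4  → R4 = 60, stack: [80, 32]
  POP R3  → R3 = 32, stack: [80]
  POP R0  → R0 = 80, stack: []
Final: R0 = 80

80


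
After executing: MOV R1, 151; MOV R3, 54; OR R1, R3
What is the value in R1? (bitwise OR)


Register state trace:
  MOV R1, 151  → R1 = 151 (0b10010111)
  MOV R3, 54  → R3 = 54 (0b00110110)
  OR R1, R3   → R1 = 151 OR 54 = 183 (0b10110111)
Final: R1 = 183

183


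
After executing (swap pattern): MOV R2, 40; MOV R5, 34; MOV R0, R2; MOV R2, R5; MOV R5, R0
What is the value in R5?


Register state trace (swap pattern):
  MOV R2, 40  → R2 = 40
  MOV R5, 34  → R5 = 34
  MOV R0, R2  → R0 = 40  (save R2)
  MOV R2, R5  → R2 = 34  (R2 gets R5's value)
  MOV R5, R0  → R5 = 40  (R5 gets saved value)
Final: R5 = 40

40


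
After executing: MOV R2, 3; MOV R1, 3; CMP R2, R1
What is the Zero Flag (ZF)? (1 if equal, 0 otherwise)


Register state trace:
  MOV R2, 3  → R2 = 3
  MOV R1, 3  → R1 = 3
  CMP R2, R1  → computes 3 - 3 = 0
  Result is zero, so values are equal
ZF = 1

1


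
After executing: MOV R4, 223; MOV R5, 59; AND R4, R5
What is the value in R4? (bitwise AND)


Register state trace:
  MOV R4, 223  → R4 = 223 (0b11011111)
  MOV R5, 59  → R5 = 59 (0b00111011)
  AND R4, R5  → R4 = 223 AND 59 = 27 (0b00011011)
Final: R4 = 27

27


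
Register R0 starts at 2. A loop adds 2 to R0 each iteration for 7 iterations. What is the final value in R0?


Starting value: R0 = 2
  Iter 1: R0 = 2 + 2 = 4
  Iter 2: R0 = 4 + 2 = 6
  Iter 3: R0 = 6 + 2 = 8
  Iter 4: R0 = 8 + 2 = 10
  Iter 5: R0 = 10 + 2 = 12
  Iter 6: R0 = 12 + 2 = 14
  Iter 7: R0 = 14 + 2 = 16
Final: R0 = 16

16


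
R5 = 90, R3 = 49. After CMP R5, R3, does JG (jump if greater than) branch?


Trace:
  R5 = 90, R3 = 49
  CMP R5, R3  → compares 90 vs 49
  JG checks: is 90 greater than 49?
  90 > 49, so condition is true
Branch taken: Yes

Yes


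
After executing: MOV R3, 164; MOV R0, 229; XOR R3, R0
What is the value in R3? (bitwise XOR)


Register state trace:
  MOV R3, 164  → R3 = 164 (0b10100100)
  MOV R0, 229  → R0 = 229 (0b11100101)
  XOR R3, R0  → R3 = 164 XOR 229 = 65 (0b01000001)
Final: R3 = 65

65


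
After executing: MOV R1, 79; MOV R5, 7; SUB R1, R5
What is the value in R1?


Register state trace:
  MOV R1, 79  → R1 = 79
  MOV R5, 7  → R5 = 7
  SUB R1, R5  → R1 = 79 - 7 = 72
Final: R1 = 72

72


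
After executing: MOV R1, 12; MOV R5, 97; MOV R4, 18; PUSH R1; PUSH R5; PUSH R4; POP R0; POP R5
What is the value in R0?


Stack trace (top is rightmost):
  MOV R1, 12  → R1 = 12
  MOV R5, 97  → R5 = 97
  MOV R4, 18  → R4 = 18
  PUSH R1  → stack: [12]
  PUSH R5  → stack: [12, 97]
  PUSH R4  → stack: [12, 97, 18]
  POP R0  → R0 = 18, stack: [12, 97]
  POP R5  → R5 = 97, stack: [12]
Final: R0 = 18

18


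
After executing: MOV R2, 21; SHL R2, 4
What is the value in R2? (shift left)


Register state trace:
  MOV R2, 21  → R2 = 21
  SHL R2, 4  → R2 = 21 << 4 = 21 * 2^4 = 336
Final: R2 = 336

336


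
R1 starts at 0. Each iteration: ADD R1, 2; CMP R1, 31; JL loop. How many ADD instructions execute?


Loop trace (R1 starts at 0, target 31, step 2):
  ADD #1: R1 = 0 + 2 = 2  → 2 < 31, loop
  ADD #2: R1 = 2 + 2 = 4  → 4 < 31, loop
  ADD #3: R1 = 4 + 2 = 6  → 6 < 31, loop
  ADD #4: R1 = 6 + 2 = 8  → 8 < 31, loop
  ADD #5: R1 = 8 + 2 = 10  → 10 < 31, loop
  ADD #6: R1 = 10 + 2 = 12  → 12 < 31, loop
  ADD #7: R1 = 12 + 2 = 14  → 14 < 31, loop
  ADD #8: R1 = 14 + 2 = 16  → 16 < 31, loop
  ADD #9: R1 = 16 + 2 = 18  → 18 < 31, loop
  ADD #10: R1 = 18 + 2 = 20  → 20 < 31, loop
  ADD #11: R1 = 20 + 2 = 22  → 22 < 31, loop
  ADD #12: R1 = 22 + 2 = 24  → 24 < 31, loop
  ADD #13: R1 = 24 + 2 = 26  → 26 < 31, loop
  ADD #14: R1 = 26 + 2 = 28  → 28 < 31, loop
  ADD #15: R1 = 28 + 2 = 30  → 30 < 31, loop
  ADD #16: R1 = 30 + 2 = 32  → 32 >= 31, exit
Total ADD instructions: 16

16


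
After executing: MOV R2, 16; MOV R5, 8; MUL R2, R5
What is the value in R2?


Register state trace:
  MOV R2, 16  → R2 = 16
  MOV R5, 8  → R5 = 8
  MUL R2, R5  → R2 = 16 * 8 = 128
Final: R2 = 128

128


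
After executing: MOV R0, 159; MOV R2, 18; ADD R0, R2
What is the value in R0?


Register state trace:
  MOV R0, 159  → R0 = 159
  MOV R2, 18  → R2 = 18
  ADD R0, R2  → R0 = 159 + 18 = 177
Final: R0 = 177

177


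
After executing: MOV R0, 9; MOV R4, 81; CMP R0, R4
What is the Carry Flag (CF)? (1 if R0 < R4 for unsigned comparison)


Register state trace:
  MOV R0, 9  → R0 = 9
  MOV R4, 81  → R4 = 81
  CMP R0, R4  → unsigned 9 - 81: borrow occurs
  9 < 81, so CF = 1
CF = 1

1


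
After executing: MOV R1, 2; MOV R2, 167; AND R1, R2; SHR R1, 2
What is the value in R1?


Register state trace:
  MOV R1, 2  → R1 = 2 (0b00000010)
  MOV R2, 167  → R2 = 167 (0b10100111)
  AND R1, R2  → R1 = 2 AND 167 = 2 (0b00000010)
  SHR R1, 2  → R1 = 2 >> 2 = 0
Final: R1 = 0

0


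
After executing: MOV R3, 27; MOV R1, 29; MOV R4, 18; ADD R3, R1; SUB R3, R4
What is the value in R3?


Register state trace:
  MOV R3, 27  → R3 = 27
  MOV R1, 29  → R1 = 29
  MOV R4, 18  → R4 = 18
  ADD R3, R1  → R3 = 27 + 29 = 56
  SUB R3, R4  → R3 = 56 - 18 = 38
Final: R3 = 38

38


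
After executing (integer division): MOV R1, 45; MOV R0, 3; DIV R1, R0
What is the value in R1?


Register state trace:
  MOV R1, 45  → R1 = 45
  MOV R0, 3  → R0 = 3
  DIV R1, R0  → R1 = 45 // 3 = 15
Final: R1 = 15

15


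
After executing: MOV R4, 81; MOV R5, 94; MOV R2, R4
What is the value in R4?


Register state trace:
  MOV R4, 81  → R4 = 81
  MOV R5, 94  → R5 = 94
  MOV R2, R4  → R2 = 81
Final: R4 = 81

81


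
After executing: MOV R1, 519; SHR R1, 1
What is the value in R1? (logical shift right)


Register state trace:
  MOV R1, 519  → R1 = 519
  SHR R1, 1  → R1 = 519 >> 1 = 519 // 2^1 = 259
Final: R1 = 259

259


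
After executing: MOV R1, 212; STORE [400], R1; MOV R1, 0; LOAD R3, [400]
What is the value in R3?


Register and memory trace:
  MOV R1, 212  → R1 = 212
  STORE [400], R1  → mem[400] = 212
  MOV R1, 0  → R1 = 0
  LOAD R3, [400]  → R3 = mem[400] = 212
Final: R3 = 212

212


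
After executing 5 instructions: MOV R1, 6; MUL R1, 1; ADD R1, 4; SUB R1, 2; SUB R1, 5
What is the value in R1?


Register state trace:
  MOV R1, 6  → R1 = 6
  MUL R1, 1  → R1 = 6 * 1 = 6
  ADD R1, 4  → R1 = 6 + 4 = 10
  SUB R1, 2  → R1 = 10 - 2 = 8
  SUB R1, 5  → R1 = 8 - 5 = 3
Final: R1 = 3

3


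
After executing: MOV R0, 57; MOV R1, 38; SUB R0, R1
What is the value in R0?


Register state trace:
  MOV R0, 57  → R0 = 57
  MOV R1, 38  → R1 = 38
  SUB R0, R1  → R0 = 57 - 38 = 19
Final: R0 = 19

19


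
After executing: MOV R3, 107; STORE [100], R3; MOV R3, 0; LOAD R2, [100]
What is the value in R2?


Register and memory trace:
  MOV R3, 107  → R3 = 107
  STORE [100], R3  → mem[100] = 107
  MOV R3, 0  → R3 = 0
  LOAD R2, [100]  → R2 = mem[100] = 107
Final: R2 = 107

107


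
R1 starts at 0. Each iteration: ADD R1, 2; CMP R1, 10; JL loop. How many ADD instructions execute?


Loop trace (R1 starts at 0, target 10, step 2):
  ADD #1: R1 = 0 + 2 = 2  → 2 < 10, loop
  ADD #2: R1 = 2 + 2 = 4  → 4 < 10, loop
  ADD #3: R1 = 4 + 2 = 6  → 6 < 10, loop
  ADD #4: R1 = 6 + 2 = 8  → 8 < 10, loop
  ADD #5: R1 = 8 + 2 = 10  → 10 >= 10, exit
Total ADD instructions: 5

5


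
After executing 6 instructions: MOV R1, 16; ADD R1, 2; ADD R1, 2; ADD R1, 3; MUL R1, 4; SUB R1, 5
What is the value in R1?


Register state trace:
  MOV R1, 16  → R1 = 16
  ADD R1, 2  → R1 = 16 + 2 = 18
  ADD R1, 2  → R1 = 18 + 2 = 20
  ADD R1, 3  → R1 = 20 + 3 = 23
  MUL R1, 4  → R1 = 23 * 4 = 92
  SUB R1, 5  → R1 = 92 - 5 = 87
Final: R1 = 87

87


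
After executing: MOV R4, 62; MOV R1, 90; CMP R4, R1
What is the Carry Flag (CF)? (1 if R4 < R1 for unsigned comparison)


Register state trace:
  MOV R4, 62  → R4 = 62
  MOV R1, 90  → R1 = 90
  CMP R4, R1  → unsigned 62 - 90: borrow occurs
  62 < 90, so CF = 1
CF = 1

1


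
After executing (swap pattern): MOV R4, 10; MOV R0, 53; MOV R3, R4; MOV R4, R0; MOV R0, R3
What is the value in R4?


Register state trace (swap pattern):
  MOV R4, 10  → R4 = 10
  MOV R0, 53  → R0 = 53
  MOV R3, R4  → R3 = 10  (save R4)
  MOV R4, R0  → R4 = 53  (R4 gets R0's value)
  MOV R0, R3  → R0 = 10  (R0 gets saved value)
Final: R4 = 53

53


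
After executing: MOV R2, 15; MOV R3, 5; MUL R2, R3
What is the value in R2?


Register state trace:
  MOV R2, 15  → R2 = 15
  MOV R3, 5  → R3 = 5
  MUL R2, R3  → R2 = 15 * 5 = 75
Final: R2 = 75

75


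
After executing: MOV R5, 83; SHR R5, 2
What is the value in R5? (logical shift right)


Register state trace:
  MOV R5, 83  → R5 = 83
  SHR R5, 2  → R5 = 83 >> 2 = 83 // 2^2 = 20
Final: R5 = 20

20


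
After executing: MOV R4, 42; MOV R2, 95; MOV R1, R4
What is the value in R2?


Register state trace:
  MOV R4, 42  → R4 = 42
  MOV R2, 95  → R2 = 95
  MOV R1, R4  → R1 = 42
Final: R2 = 95

95


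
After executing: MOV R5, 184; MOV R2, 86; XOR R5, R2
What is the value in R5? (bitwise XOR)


Register state trace:
  MOV R5, 184  → R5 = 184 (0b10111000)
  MOV R2, 86  → R2 = 86 (0b01010110)
  XOR R5, R2  → R5 = 184 XOR 86 = 238 (0b11101110)
Final: R5 = 238

238


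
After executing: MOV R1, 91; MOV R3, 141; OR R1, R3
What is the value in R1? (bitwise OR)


Register state trace:
  MOV R1, 91  → R1 = 91 (0b01011011)
  MOV R3, 141  → R3 = 141 (0b10001101)
  OR R1, R3   → R1 = 91 OR 141 = 223 (0b11011111)
Final: R1 = 223

223


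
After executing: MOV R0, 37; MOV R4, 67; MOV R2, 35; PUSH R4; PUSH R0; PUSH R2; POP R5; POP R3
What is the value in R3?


Stack trace (top is rightmost):
  MOV R0, 37  → R0 = 37
  MOV R4, 67  → R4 = 67
  MOV R2, 35  → R2 = 35
  PUSH R4  → stack: [67]
  PUSH R0  → stack: [67, 37]
  PUSH R2  → stack: [67, 37, 35]
  POP R5  → R5 = 35, stack: [67, 37]
  POP R3  → R3 = 37, stack: [67]
Final: R3 = 37

37


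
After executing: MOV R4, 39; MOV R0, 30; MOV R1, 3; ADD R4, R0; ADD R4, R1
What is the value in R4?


Register state trace:
  MOV R4, 39  → R4 = 39
  MOV R0, 30  → R0 = 30
  MOV R1, 3  → R1 = 3
  ADD R4, R0  → R4 = 39 + 30 = 69
  ADD R4, R1  → R4 = 69 + 3 = 72
Final: R4 = 72

72


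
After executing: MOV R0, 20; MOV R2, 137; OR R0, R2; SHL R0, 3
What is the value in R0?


Register state trace:
  MOV R0, 20  → R0 = 20 (0b00010100)
  MOV R2, 137  → R2 = 137 (0b10001001)
  OR R0, R2  → R0 = 20 OR 137 = 157 (0b10011101)
  SHL R0, 3  → R0 = 157 << 3 = 1256
Final: R0 = 1256

1256


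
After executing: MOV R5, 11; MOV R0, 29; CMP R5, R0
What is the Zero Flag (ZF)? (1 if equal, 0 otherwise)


Register state trace:
  MOV R5, 11  → R5 = 11
  MOV R0, 29  → R0 = 29
  CMP R5, R0  → computes 11 - 29 = -18
  Result is nonzero, so values are not equal
ZF = 0

0


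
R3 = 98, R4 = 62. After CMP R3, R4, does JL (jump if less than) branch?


Trace:
  R3 = 98, R4 = 62
  CMP R3, R4  → compares 98 vs 62
  JL checks: is 98 less than 62?
  98 > 62, so condition is false
Branch taken: No

No


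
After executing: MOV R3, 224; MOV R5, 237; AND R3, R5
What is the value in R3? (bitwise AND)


Register state trace:
  MOV R3, 224  → R3 = 224 (0b11100000)
  MOV R5, 237  → R5 = 237 (0b11101101)
  AND R3, R5  → R3 = 224 AND 237 = 224 (0b11100000)
Final: R3 = 224

224


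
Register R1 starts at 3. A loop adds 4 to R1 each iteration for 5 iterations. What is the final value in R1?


Starting value: R1 = 3
  Iter 1: R1 = 3 + 4 = 7
  Iter 2: R1 = 7 + 4 = 11
  Iter 3: R1 = 11 + 4 = 15
  Iter 4: R1 = 15 + 4 = 19
  Iter 5: R1 = 19 + 4 = 23
Final: R1 = 23

23


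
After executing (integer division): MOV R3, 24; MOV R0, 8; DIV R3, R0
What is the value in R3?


Register state trace:
  MOV R3, 24  → R3 = 24
  MOV R0, 8  → R0 = 8
  DIV R3, R0  → R3 = 24 // 8 = 3
Final: R3 = 3

3


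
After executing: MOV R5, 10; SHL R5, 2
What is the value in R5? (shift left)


Register state trace:
  MOV R5, 10  → R5 = 10
  SHL R5, 2  → R5 = 10 << 2 = 10 * 2^2 = 40
Final: R5 = 40

40


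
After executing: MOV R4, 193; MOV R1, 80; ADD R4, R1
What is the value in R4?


Register state trace:
  MOV R4, 193  → R4 = 193
  MOV R1, 80  → R1 = 80
  ADD R4, R1  → R4 = 193 + 80 = 273
Final: R4 = 273

273


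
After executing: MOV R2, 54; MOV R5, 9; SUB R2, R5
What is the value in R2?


Register state trace:
  MOV R2, 54  → R2 = 54
  MOV R5, 9  → R5 = 9
  SUB R2, R5  → R2 = 54 - 9 = 45
Final: R2 = 45

45


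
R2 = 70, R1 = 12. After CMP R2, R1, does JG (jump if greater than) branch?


Trace:
  R2 = 70, R1 = 12
  CMP R2, R1  → compares 70 vs 12
  JG checks: is 70 greater than 12?
  70 > 12, so condition is true
Branch taken: Yes

Yes


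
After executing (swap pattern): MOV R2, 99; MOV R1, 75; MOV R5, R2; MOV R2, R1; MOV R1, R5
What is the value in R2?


Register state trace (swap pattern):
  MOV R2, 99  → R2 = 99
  MOV R1, 75  → R1 = 75
  MOV R5, R2  → R5 = 99  (save R2)
  MOV R2, R1  → R2 = 75  (R2 gets R1's value)
  MOV R1, R5  → R1 = 99  (R1 gets saved value)
Final: R2 = 75

75


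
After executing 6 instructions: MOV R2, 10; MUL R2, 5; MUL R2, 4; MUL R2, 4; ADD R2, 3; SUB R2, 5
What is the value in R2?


Register state trace:
  MOV R2, 10  → R2 = 10
  MUL R2, 5  → R2 = 10 * 5 = 50
  MUL R2, 4  → R2 = 50 * 4 = 200
  MUL R2, 4  → R2 = 200 * 4 = 800
  ADD R2, 3  → R2 = 800 + 3 = 803
  SUB R2, 5  → R2 = 803 - 5 = 798
Final: R2 = 798

798


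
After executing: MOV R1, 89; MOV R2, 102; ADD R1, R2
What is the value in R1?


Register state trace:
  MOV R1, 89  → R1 = 89
  MOV R2, 102  → R2 = 102
  ADD R1, R2  → R1 = 89 + 102 = 191
Final: R1 = 191

191


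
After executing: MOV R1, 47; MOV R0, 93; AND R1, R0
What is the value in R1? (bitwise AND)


Register state trace:
  MOV R1, 47  → R1 = 47 (0b00101111)
  MOV R0, 93  → R0 = 93 (0b01011101)
  AND R1, R0  → R1 = 47 AND 93 = 13 (0b00001101)
Final: R1 = 13

13


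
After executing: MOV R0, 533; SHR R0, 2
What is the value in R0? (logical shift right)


Register state trace:
  MOV R0, 533  → R0 = 533
  SHR R0, 2  → R0 = 533 >> 2 = 533 // 2^2 = 133
Final: R0 = 133

133


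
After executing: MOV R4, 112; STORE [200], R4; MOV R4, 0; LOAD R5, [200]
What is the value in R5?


Register and memory trace:
  MOV R4, 112  → R4 = 112
  STORE [200], R4  → mem[200] = 112
  MOV R4, 0  → R4 = 0
  LOAD R5, [200]  → R5 = mem[200] = 112
Final: R5 = 112

112


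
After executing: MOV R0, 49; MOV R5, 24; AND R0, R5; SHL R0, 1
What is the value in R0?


Register state trace:
  MOV R0, 49  → R0 = 49 (0b00110001)
  MOV R5, 24  → R5 = 24 (0b00011000)
  AND R0, R5  → R0 = 49 AND 24 = 16 (0b00010000)
  SHL R0, 1  → R0 = 16 << 1 = 32
Final: R0 = 32

32


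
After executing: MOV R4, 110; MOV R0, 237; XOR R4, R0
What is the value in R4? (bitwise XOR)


Register state trace:
  MOV R4, 110  → R4 = 110 (0b01101110)
  MOV R0, 237  → R0 = 237 (0b11101101)
  XOR R4, R0  → R4 = 110 XOR 237 = 131 (0b10000011)
Final: R4 = 131

131


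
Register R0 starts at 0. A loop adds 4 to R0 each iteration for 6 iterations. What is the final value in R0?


Starting value: R0 = 0
  Iter 1: R0 = 0 + 4 = 4
  Iter 2: R0 = 4 + 4 = 8
  Iter 3: R0 = 8 + 4 = 12
  Iter 4: R0 = 12 + 4 = 16
  Iter 5: R0 = 16 + 4 = 20
  Iter 6: R0 = 20 + 4 = 24
Final: R0 = 24

24


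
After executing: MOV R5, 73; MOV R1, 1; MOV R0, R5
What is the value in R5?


Register state trace:
  MOV R5, 73  → R5 = 73
  MOV R1, 1  → R1 = 1
  MOV R0, R5  → R0 = 73
Final: R5 = 73

73


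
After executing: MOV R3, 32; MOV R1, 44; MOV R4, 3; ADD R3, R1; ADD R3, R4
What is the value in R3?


Register state trace:
  MOV R3, 32  → R3 = 32
  MOV R1, 44  → R1 = 44
  MOV R4, 3  → R4 = 3
  ADD R3, R1  → R3 = 32 + 44 = 76
  ADD R3, R4  → R3 = 76 + 3 = 79
Final: R3 = 79

79


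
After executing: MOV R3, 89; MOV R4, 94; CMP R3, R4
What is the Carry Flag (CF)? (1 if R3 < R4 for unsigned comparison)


Register state trace:
  MOV R3, 89  → R3 = 89
  MOV R4, 94  → R4 = 94
  CMP R3, R4  → unsigned 89 - 94: borrow occurs
  89 < 94, so CF = 1
CF = 1

1


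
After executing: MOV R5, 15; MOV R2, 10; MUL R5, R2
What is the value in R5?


Register state trace:
  MOV R5, 15  → R5 = 15
  MOV R2, 10  → R2 = 10
  MUL R5, R2  → R5 = 15 * 10 = 150
Final: R5 = 150

150


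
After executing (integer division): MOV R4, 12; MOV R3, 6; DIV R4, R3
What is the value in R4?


Register state trace:
  MOV R4, 12  → R4 = 12
  MOV R3, 6  → R3 = 6
  DIV R4, R3  → R4 = 12 // 6 = 2
Final: R4 = 2

2


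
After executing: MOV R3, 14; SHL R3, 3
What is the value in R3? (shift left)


Register state trace:
  MOV R3, 14  → R3 = 14
  SHL R3, 3  → R3 = 14 << 3 = 14 * 2^3 = 112
Final: R3 = 112

112


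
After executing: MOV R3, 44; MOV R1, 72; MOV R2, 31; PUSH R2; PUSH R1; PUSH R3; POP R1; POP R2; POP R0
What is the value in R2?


Stack trace (top is rightmost):
  MOV R3, 44  → R3 = 44
  MOV R1, 72  → R1 = 72
  MOV R2, 31  → R2 = 31
  PUSH R2  → stack: [31]
  PUSH R1  → stack: [31, 72]
  PUSH R3  → stack: [31, 72, 44]
  POP R1  → R1 = 44, stack: [31, 72]
  POP R2  → R2 = 72, stack: [31]
  POP R0  → R0 = 31, stack: []
Final: R2 = 72

72


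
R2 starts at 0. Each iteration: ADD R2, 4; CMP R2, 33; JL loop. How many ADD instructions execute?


Loop trace (R2 starts at 0, target 33, step 4):
  ADD #1: R2 = 0 + 4 = 4  → 4 < 33, loop
  ADD #2: R2 = 4 + 4 = 8  → 8 < 33, loop
  ADD #3: R2 = 8 + 4 = 12  → 12 < 33, loop
  ADD #4: R2 = 12 + 4 = 16  → 16 < 33, loop
  ADD #5: R2 = 16 + 4 = 20  → 20 < 33, loop
  ADD #6: R2 = 20 + 4 = 24  → 24 < 33, loop
  ADD #7: R2 = 24 + 4 = 28  → 28 < 33, loop
  ADD #8: R2 = 28 + 4 = 32  → 32 < 33, loop
  ADD #9: R2 = 32 + 4 = 36  → 36 >= 33, exit
Total ADD instructions: 9

9


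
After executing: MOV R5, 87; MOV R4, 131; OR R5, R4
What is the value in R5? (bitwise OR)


Register state trace:
  MOV R5, 87  → R5 = 87 (0b01010111)
  MOV R4, 131  → R4 = 131 (0b10000011)
  OR R5, R4   → R5 = 87 OR 131 = 215 (0b11010111)
Final: R5 = 215

215


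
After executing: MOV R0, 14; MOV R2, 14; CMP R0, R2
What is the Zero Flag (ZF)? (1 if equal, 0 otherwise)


Register state trace:
  MOV R0, 14  → R0 = 14
  MOV R2, 14  → R2 = 14
  CMP R0, R2  → computes 14 - 14 = 0
  Result is zero, so values are equal
ZF = 1

1


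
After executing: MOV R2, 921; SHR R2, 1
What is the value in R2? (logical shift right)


Register state trace:
  MOV R2, 921  → R2 = 921
  SHR R2, 1  → R2 = 921 >> 1 = 921 // 2^1 = 460
Final: R2 = 460

460


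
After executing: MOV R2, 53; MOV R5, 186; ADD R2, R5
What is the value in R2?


Register state trace:
  MOV R2, 53  → R2 = 53
  MOV R5, 186  → R5 = 186
  ADD R2, R5  → R2 = 53 + 186 = 239
Final: R2 = 239

239


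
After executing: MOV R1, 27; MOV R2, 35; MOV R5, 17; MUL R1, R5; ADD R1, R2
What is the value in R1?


Register state trace:
  MOV R1, 27  → R1 = 27
  MOV R2, 35  → R2 = 35
  MOV R5, 17  → R5 = 17
  MUL R1, R5  → R1 = 27 * 17 = 459
  ADD R1, R2  → R1 = 459 + 35 = 494
Final: R1 = 494

494


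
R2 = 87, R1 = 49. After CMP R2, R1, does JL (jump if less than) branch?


Trace:
  R2 = 87, R1 = 49
  CMP R2, R1  → compares 87 vs 49
  JL checks: is 87 less than 49?
  87 > 49, so condition is false
Branch taken: No

No


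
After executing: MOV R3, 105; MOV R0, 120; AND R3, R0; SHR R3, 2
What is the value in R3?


Register state trace:
  MOV R3, 105  → R3 = 105 (0b01101001)
  MOV R0, 120  → R0 = 120 (0b01111000)
  AND R3, R0  → R3 = 105 AND 120 = 104 (0b01101000)
  SHR R3, 2  → R3 = 104 >> 2 = 26
Final: R3 = 26

26


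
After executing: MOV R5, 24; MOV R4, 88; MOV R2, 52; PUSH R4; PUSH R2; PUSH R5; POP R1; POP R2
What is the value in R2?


Stack trace (top is rightmost):
  MOV R5, 24  → R5 = 24
  MOV R4, 88  → R4 = 88
  MOV R2, 52  → R2 = 52
  PUSH R4  → stack: [88]
  PUSH R2  → stack: [88, 52]
  PUSH R5  → stack: [88, 52, 24]
  POP R1  → R1 = 24, stack: [88, 52]
  POP R2  → R2 = 52, stack: [88]
Final: R2 = 52

52


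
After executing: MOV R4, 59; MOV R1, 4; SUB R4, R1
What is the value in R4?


Register state trace:
  MOV R4, 59  → R4 = 59
  MOV R1, 4  → R1 = 4
  SUB R4, R1  → R4 = 59 - 4 = 55
Final: R4 = 55

55


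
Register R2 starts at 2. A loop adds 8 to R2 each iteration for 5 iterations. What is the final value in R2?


Starting value: R2 = 2
  Iter 1: R2 = 2 + 8 = 10
  Iter 2: R2 = 10 + 8 = 18
  Iter 3: R2 = 18 + 8 = 26
  Iter 4: R2 = 26 + 8 = 34
  Iter 5: R2 = 34 + 8 = 42
Final: R2 = 42

42


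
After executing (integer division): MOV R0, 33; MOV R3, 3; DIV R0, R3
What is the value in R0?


Register state trace:
  MOV R0, 33  → R0 = 33
  MOV R3, 3  → R3 = 3
  DIV R0, R3  → R0 = 33 // 3 = 11
Final: R0 = 11

11


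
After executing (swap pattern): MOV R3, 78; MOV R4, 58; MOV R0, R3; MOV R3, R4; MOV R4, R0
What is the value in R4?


Register state trace (swap pattern):
  MOV R3, 78  → R3 = 78
  MOV R4, 58  → R4 = 58
  MOV R0, R3  → R0 = 78  (save R3)
  MOV R3, R4  → R3 = 58  (R3 gets R4's value)
  MOV R4, R0  → R4 = 78  (R4 gets saved value)
Final: R4 = 78

78


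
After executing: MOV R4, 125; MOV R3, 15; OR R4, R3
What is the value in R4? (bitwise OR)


Register state trace:
  MOV R4, 125  → R4 = 125 (0b01111101)
  MOV R3, 15  → R3 = 15 (0b00001111)
  OR R4, R3   → R4 = 125 OR 15 = 127 (0b01111111)
Final: R4 = 127

127


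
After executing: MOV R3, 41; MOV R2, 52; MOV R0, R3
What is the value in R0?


Register state trace:
  MOV R3, 41  → R3 = 41
  MOV R2, 52  → R2 = 52
  MOV R0, R3  → R0 = 41
Final: R0 = 41

41


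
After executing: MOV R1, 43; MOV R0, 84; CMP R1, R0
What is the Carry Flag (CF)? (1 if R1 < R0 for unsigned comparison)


Register state trace:
  MOV R1, 43  → R1 = 43
  MOV R0, 84  → R0 = 84
  CMP R1, R0  → unsigned 43 - 84: borrow occurs
  43 < 84, so CF = 1
CF = 1

1


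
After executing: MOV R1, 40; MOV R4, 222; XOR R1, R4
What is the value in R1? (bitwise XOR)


Register state trace:
  MOV R1, 40  → R1 = 40 (0b00101000)
  MOV R4, 222  → R4 = 222 (0b11011110)
  XOR R1, R4  → R1 = 40 XOR 222 = 246 (0b11110110)
Final: R1 = 246

246


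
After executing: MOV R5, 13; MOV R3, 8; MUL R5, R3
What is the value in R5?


Register state trace:
  MOV R5, 13  → R5 = 13
  MOV R3, 8  → R3 = 8
  MUL R5, R3  → R5 = 13 * 8 = 104
Final: R5 = 104

104


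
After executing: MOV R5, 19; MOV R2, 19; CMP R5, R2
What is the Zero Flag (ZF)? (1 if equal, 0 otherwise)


Register state trace:
  MOV R5, 19  → R5 = 19
  MOV R2, 19  → R2 = 19
  CMP R5, R2  → computes 19 - 19 = 0
  Result is zero, so values are equal
ZF = 1

1


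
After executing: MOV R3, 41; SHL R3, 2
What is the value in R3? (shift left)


Register state trace:
  MOV R3, 41  → R3 = 41
  SHL R3, 2  → R3 = 41 << 2 = 41 * 2^2 = 164
Final: R3 = 164

164


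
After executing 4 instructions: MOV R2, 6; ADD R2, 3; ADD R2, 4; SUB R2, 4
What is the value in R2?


Register state trace:
  MOV R2, 6  → R2 = 6
  ADD R2, 3  → R2 = 6 + 3 = 9
  ADD R2, 4  → R2 = 9 + 4 = 13
  SUB R2, 4  → R2 = 13 - 4 = 9
Final: R2 = 9

9


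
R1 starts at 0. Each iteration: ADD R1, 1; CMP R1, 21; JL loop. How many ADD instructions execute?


Loop trace (R1 starts at 0, target 21, step 1):
  ADD #1: R1 = 0 + 1 = 1  → 1 < 21, loop
  ADD #2: R1 = 1 + 1 = 2  → 2 < 21, loop
  ADD #3: R1 = 2 + 1 = 3  → 3 < 21, loop
  ADD #4: R1 = 3 + 1 = 4  → 4 < 21, loop
  ADD #5: R1 = 4 + 1 = 5  → 5 < 21, loop
  ADD #6: R1 = 5 + 1 = 6  → 6 < 21, loop
  ADD #7: R1 = 6 + 1 = 7  → 7 < 21, loop
  ADD #8: R1 = 7 + 1 = 8  → 8 < 21, loop
  ADD #9: R1 = 8 + 1 = 9  → 9 < 21, loop
  ADD #10: R1 = 9 + 1 = 10  → 10 < 21, loop
  ADD #11: R1 = 10 + 1 = 11  → 11 < 21, loop
  ADD #12: R1 = 11 + 1 = 12  → 12 < 21, loop
  ADD #13: R1 = 12 + 1 = 13  → 13 < 21, loop
  ADD #14: R1 = 13 + 1 = 14  → 14 < 21, loop
  ADD #15: R1 = 14 + 1 = 15  → 15 < 21, loop
  ADD #16: R1 = 15 + 1 = 16  → 16 < 21, loop
  ADD #17: R1 = 16 + 1 = 17  → 17 < 21, loop
  ADD #18: R1 = 17 + 1 = 18  → 18 < 21, loop
  ADD #19: R1 = 18 + 1 = 19  → 19 < 21, loop
  ADD #20: R1 = 19 + 1 = 20  → 20 < 21, loop
  ADD #21: R1 = 20 + 1 = 21  → 21 >= 21, exit
Total ADD instructions: 21

21


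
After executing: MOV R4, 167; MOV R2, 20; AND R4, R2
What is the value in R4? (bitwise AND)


Register state trace:
  MOV R4, 167  → R4 = 167 (0b10100111)
  MOV R2, 20  → R2 = 20 (0b00010100)
  AND R4, R2  → R4 = 167 AND 20 = 4 (0b00000100)
Final: R4 = 4

4


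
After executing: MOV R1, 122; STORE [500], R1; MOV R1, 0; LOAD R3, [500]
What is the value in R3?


Register and memory trace:
  MOV R1, 122  → R1 = 122
  STORE [500], R1  → mem[500] = 122
  MOV R1, 0  → R1 = 0
  LOAD R3, [500]  → R3 = mem[500] = 122
Final: R3 = 122

122


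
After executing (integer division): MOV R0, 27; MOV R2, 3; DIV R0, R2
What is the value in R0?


Register state trace:
  MOV R0, 27  → R0 = 27
  MOV R2, 3  → R2 = 3
  DIV R0, R2  → R0 = 27 // 3 = 9
Final: R0 = 9

9


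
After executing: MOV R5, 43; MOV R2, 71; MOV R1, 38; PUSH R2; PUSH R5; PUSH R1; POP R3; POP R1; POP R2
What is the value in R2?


Stack trace (top is rightmost):
  MOV R5, 43  → R5 = 43
  MOV R2, 71  → R2 = 71
  MOV R1, 38  → R1 = 38
  PUSH R2  → stack: [71]
  PUSH R5  → stack: [71, 43]
  PUSH R1  → stack: [71, 43, 38]
  POP R3  → R3 = 38, stack: [71, 43]
  POP R1  → R1 = 43, stack: [71]
  POP R2  → R2 = 71, stack: []
Final: R2 = 71

71


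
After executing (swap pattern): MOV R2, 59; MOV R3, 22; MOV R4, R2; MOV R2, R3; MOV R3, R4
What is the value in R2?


Register state trace (swap pattern):
  MOV R2, 59  → R2 = 59
  MOV R3, 22  → R3 = 22
  MOV R4, R2  → R4 = 59  (save R2)
  MOV R2, R3  → R2 = 22  (R2 gets R3's value)
  MOV R3, R4  → R3 = 59  (R3 gets saved value)
Final: R2 = 22

22


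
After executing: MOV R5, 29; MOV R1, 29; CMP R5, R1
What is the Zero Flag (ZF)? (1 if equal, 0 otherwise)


Register state trace:
  MOV R5, 29  → R5 = 29
  MOV R1, 29  → R1 = 29
  CMP R5, R1  → computes 29 - 29 = 0
  Result is zero, so values are equal
ZF = 1

1


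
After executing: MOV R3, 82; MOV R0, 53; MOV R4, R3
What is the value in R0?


Register state trace:
  MOV R3, 82  → R3 = 82
  MOV R0, 53  → R0 = 53
  MOV R4, R3  → R4 = 82
Final: R0 = 53

53


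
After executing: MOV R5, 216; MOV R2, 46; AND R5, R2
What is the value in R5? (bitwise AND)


Register state trace:
  MOV R5, 216  → R5 = 216 (0b11011000)
  MOV R2, 46  → R2 = 46 (0b00101110)
  AND R5, R2  → R5 = 216 AND 46 = 8 (0b00001000)
Final: R5 = 8

8


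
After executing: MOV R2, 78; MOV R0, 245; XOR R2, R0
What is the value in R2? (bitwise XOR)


Register state trace:
  MOV R2, 78  → R2 = 78 (0b01001110)
  MOV R0, 245  → R0 = 245 (0b11110101)
  XOR R2, R0  → R2 = 78 XOR 245 = 187 (0b10111011)
Final: R2 = 187

187


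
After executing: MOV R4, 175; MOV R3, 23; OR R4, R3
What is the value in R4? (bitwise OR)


Register state trace:
  MOV R4, 175  → R4 = 175 (0b10101111)
  MOV R3, 23  → R3 = 23 (0b00010111)
  OR R4, R3   → R4 = 175 OR 23 = 191 (0b10111111)
Final: R4 = 191

191


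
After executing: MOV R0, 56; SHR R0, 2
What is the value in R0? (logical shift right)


Register state trace:
  MOV R0, 56  → R0 = 56
  SHR R0, 2  → R0 = 56 >> 2 = 56 // 2^2 = 14
Final: R0 = 14

14


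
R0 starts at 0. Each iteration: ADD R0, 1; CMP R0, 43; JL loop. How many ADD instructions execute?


Loop trace (R0 starts at 0, target 43, step 1):
  ADD #1: R0 = 0 + 1 = 1  → 1 < 43, loop
  ADD #2: R0 = 1 + 1 = 2  → 2 < 43, loop
  ADD #3: R0 = 2 + 1 = 3  → 3 < 43, loop
  ADD #4: R0 = 3 + 1 = 4  → 4 < 43, loop
  ADD #5: R0 = 4 + 1 = 5  → 5 < 43, loop
  ADD #6: R0 = 5 + 1 = 6  → 6 < 43, loop
  ADD #7: R0 = 6 + 1 = 7  → 7 < 43, loop
  ADD #8: R0 = 7 + 1 = 8  → 8 < 43, loop
  ADD #9: R0 = 8 + 1 = 9  → 9 < 43, loop
  ADD #10: R0 = 9 + 1 = 10  → 10 < 43, loop
  ADD #11: R0 = 10 + 1 = 11  → 11 < 43, loop
  ADD #12: R0 = 11 + 1 = 12  → 12 < 43, loop
  ADD #13: R0 = 12 + 1 = 13  → 13 < 43, loop
  ADD #14: R0 = 13 + 1 = 14  → 14 < 43, loop
  ADD #15: R0 = 14 + 1 = 15  → 15 < 43, loop
  ADD #16: R0 = 15 + 1 = 16  → 16 < 43, loop
  ADD #17: R0 = 16 + 1 = 17  → 17 < 43, loop
  ADD #18: R0 = 17 + 1 = 18  → 18 < 43, loop
  ADD #19: R0 = 18 + 1 = 19  → 19 < 43, loop
  ADD #20: R0 = 19 + 1 = 20  → 20 < 43, loop
  ADD #21: R0 = 20 + 1 = 21  → 21 < 43, loop
  ADD #22: R0 = 21 + 1 = 22  → 22 < 43, loop
  ADD #23: R0 = 22 + 1 = 23  → 23 < 43, loop
  ADD #24: R0 = 23 + 1 = 24  → 24 < 43, loop
  ADD #25: R0 = 24 + 1 = 25  → 25 < 43, loop
  ADD #26: R0 = 25 + 1 = 26  → 26 < 43, loop
  ADD #27: R0 = 26 + 1 = 27  → 27 < 43, loop
  ADD #28: R0 = 27 + 1 = 28  → 28 < 43, loop
  ADD #29: R0 = 28 + 1 = 29  → 29 < 43, loop
  ADD #30: R0 = 29 + 1 = 30  → 30 < 43, loop
  ADD #31: R0 = 30 + 1 = 31  → 31 < 43, loop
  ADD #32: R0 = 31 + 1 = 32  → 32 < 43, loop
  ADD #33: R0 = 32 + 1 = 33  → 33 < 43, loop
  ADD #34: R0 = 33 + 1 = 34  → 34 < 43, loop
  ADD #35: R0 = 34 + 1 = 35  → 35 < 43, loop
  ADD #36: R0 = 35 + 1 = 36  → 36 < 43, loop
  ADD #37: R0 = 36 + 1 = 37  → 37 < 43, loop
  ADD #38: R0 = 37 + 1 = 38  → 38 < 43, loop
  ADD #39: R0 = 38 + 1 = 39  → 39 < 43, loop
  ADD #40: R0 = 39 + 1 = 40  → 40 < 43, loop
  ADD #41: R0 = 40 + 1 = 41  → 41 < 43, loop
  ADD #42: R0 = 41 + 1 = 42  → 42 < 43, loop
  ADD #43: R0 = 42 + 1 = 43  → 43 >= 43, exit
Total ADD instructions: 43

43


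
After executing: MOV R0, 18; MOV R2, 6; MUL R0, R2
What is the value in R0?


Register state trace:
  MOV R0, 18  → R0 = 18
  MOV R2, 6  → R2 = 6
  MUL R0, R2  → R0 = 18 * 6 = 108
Final: R0 = 108

108


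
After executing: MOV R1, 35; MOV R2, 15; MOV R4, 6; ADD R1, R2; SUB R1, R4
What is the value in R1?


Register state trace:
  MOV R1, 35  → R1 = 35
  MOV R2, 15  → R2 = 15
  MOV R4, 6  → R4 = 6
  ADD R1, R2  → R1 = 35 + 15 = 50
  SUB R1, R4  → R1 = 50 - 6 = 44
Final: R1 = 44

44


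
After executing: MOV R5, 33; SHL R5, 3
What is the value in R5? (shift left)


Register state trace:
  MOV R5, 33  → R5 = 33
  SHL R5, 3  → R5 = 33 << 3 = 33 * 2^3 = 264
Final: R5 = 264

264


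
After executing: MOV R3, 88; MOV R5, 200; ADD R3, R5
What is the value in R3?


Register state trace:
  MOV R3, 88  → R3 = 88
  MOV R5, 200  → R5 = 200
  ADD R3, R5  → R3 = 88 + 200 = 288
Final: R3 = 288

288


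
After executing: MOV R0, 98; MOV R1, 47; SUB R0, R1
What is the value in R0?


Register state trace:
  MOV R0, 98  → R0 = 98
  MOV R1, 47  → R1 = 47
  SUB R0, R1  → R0 = 98 - 47 = 51
Final: R0 = 51

51


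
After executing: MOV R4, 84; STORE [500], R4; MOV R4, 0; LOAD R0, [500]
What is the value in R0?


Register and memory trace:
  MOV R4, 84  → R4 = 84
  STORE [500], R4  → mem[500] = 84
  MOV R4, 0  → R4 = 0
  LOAD R0, [500]  → R0 = mem[500] = 84
Final: R0 = 84

84


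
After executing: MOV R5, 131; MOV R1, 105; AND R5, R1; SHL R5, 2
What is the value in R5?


Register state trace:
  MOV R5, 131  → R5 = 131 (0b10000011)
  MOV R1, 105  → R1 = 105 (0b01101001)
  AND R5, R1  → R5 = 131 AND 105 = 1 (0b00000001)
  SHL R5, 2  → R5 = 1 << 2 = 4
Final: R5 = 4

4


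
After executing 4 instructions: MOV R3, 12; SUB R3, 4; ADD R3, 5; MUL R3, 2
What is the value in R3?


Register state trace:
  MOV R3, 12  → R3 = 12
  SUB R3, 4  → R3 = 12 - 4 = 8
  ADD R3, 5  → R3 = 8 + 5 = 13
  MUL R3, 2  → R3 = 13 * 2 = 26
Final: R3 = 26

26


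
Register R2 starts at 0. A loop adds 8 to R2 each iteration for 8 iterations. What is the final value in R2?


Starting value: R2 = 0
  Iter 1: R2 = 0 + 8 = 8
  Iter 2: R2 = 8 + 8 = 16
  Iter 3: R2 = 16 + 8 = 24
  Iter 4: R2 = 24 + 8 = 32
  Iter 5: R2 = 32 + 8 = 40
  Iter 6: R2 = 40 + 8 = 48
  Iter 7: R2 = 48 + 8 = 56
  Iter 8: R2 = 56 + 8 = 64
Final: R2 = 64

64


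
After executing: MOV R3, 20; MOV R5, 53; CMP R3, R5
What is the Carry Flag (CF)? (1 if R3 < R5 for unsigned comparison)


Register state trace:
  MOV R3, 20  → R3 = 20
  MOV R5, 53  → R5 = 53
  CMP R3, R5  → unsigned 20 - 53: borrow occurs
  20 < 53, so CF = 1
CF = 1

1


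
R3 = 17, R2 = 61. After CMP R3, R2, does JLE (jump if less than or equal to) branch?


Trace:
  R3 = 17, R2 = 61
  CMP R3, R2  → compares 17 vs 61
  JLE checks: is 17 less than or equal to 61?
  17 < 61, so condition is true
Branch taken: Yes

Yes


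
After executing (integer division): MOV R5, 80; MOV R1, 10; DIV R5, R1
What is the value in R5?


Register state trace:
  MOV R5, 80  → R5 = 80
  MOV R1, 10  → R1 = 10
  DIV R5, R1  → R5 = 80 // 10 = 8
Final: R5 = 8

8


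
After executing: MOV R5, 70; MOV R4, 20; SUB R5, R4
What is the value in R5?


Register state trace:
  MOV R5, 70  → R5 = 70
  MOV R4, 20  → R4 = 20
  SUB R5, R4  → R5 = 70 - 20 = 50
Final: R5 = 50

50


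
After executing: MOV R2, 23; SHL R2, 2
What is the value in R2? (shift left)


Register state trace:
  MOV R2, 23  → R2 = 23
  SHL R2, 2  → R2 = 23 << 2 = 23 * 2^2 = 92
Final: R2 = 92

92


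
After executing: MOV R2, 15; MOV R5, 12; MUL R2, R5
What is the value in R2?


Register state trace:
  MOV R2, 15  → R2 = 15
  MOV R5, 12  → R5 = 12
  MUL R2, R5  → R2 = 15 * 12 = 180
Final: R2 = 180

180


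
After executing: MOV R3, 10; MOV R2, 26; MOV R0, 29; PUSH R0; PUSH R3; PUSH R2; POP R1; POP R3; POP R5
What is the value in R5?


Stack trace (top is rightmost):
  MOV R3, 10  → R3 = 10
  MOV R2, 26  → R2 = 26
  MOV R0, 29  → R0 = 29
  PUSH R0  → stack: [29]
  PUSH R3  → stack: [29, 10]
  PUSH R2  → stack: [29, 10, 26]
  POP R1  → R1 = 26, stack: [29, 10]
  POP R3  → R3 = 10, stack: [29]
  POP R5  → R5 = 29, stack: []
Final: R5 = 29

29
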